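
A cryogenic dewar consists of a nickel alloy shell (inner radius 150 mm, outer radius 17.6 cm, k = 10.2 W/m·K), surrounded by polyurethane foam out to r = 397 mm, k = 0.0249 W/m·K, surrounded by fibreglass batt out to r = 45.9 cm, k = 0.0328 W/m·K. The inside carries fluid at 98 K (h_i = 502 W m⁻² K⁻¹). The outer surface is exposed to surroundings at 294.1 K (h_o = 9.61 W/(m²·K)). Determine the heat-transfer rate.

Q = 17.8 W

Resistance network (inner→outer):
  R_conv,in = 1/(4πr²h) = 1/(4π·0.150²·502) = 0.007045 K/W
  R_nickel alloy = (1/0.150 − 1/0.176)/(4πk) = 0.9848/(4π·10.2) = 0.007684 K/W
  R_polyurethane foam = (1/0.176 − 1/0.397)/(4πk) = 3.163/(4π·0.0249) = 10.11 K/W
  R_fibreglass batt = (1/0.397 − 1/0.459)/(4πk) = 0.3402/(4π·0.0328) = 0.8255 K/W
  R_conv,out = 1/(4πr²h) = 1/(4π·0.459²·9.61) = 0.03930 K/W
ΣR = 0.007045 + 0.007684 + 10.11 + 0.8255 + 0.03930 = 10.99 K/W
Q = ΔT/ΣR = (98 K − 294.1 K)/10.99 = -17.8 W
(Negative Q ⇒ heat flows inward; heat gain = 17.8 W.)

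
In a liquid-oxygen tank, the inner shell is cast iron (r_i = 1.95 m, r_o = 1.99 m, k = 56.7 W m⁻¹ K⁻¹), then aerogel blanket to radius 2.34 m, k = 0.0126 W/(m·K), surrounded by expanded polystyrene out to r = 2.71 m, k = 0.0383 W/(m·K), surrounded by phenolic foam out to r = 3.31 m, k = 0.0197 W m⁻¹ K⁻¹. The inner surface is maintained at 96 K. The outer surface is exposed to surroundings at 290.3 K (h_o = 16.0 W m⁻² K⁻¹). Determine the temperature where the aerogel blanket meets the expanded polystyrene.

Treat each layer as a resistance in series:
  R_cast iron = (1/1.95 − 1/1.99)/(4πk) = 0.01031/(4π·56.7) = 1.447×10^-5 K/W
  R_aerogel blanket = (1/1.99 − 1/2.34)/(4πk) = 0.07516/(4π·0.0126) = 0.4747 K/W
  R_expanded polystyrene = (1/2.34 − 1/2.71)/(4πk) = 0.05835/(4π·0.0383) = 0.1212 K/W
  R_phenolic foam = (1/2.71 − 1/3.31)/(4πk) = 0.06689/(4π·0.0197) = 0.2702 K/W
  R_conv,out = 1/(4πr²h) = 1/(4π·3.31²·16.0) = 4.540×10^-4 K/W
ΣR = 1.447×10^-5 + 0.4747 + 0.1212 + 0.2702 + 4.540×10^-4 = 0.8666 K/W
Q = ΔT/ΣR = (96 K − 290.3 K)/0.8666 = -224.2 W
From the inner boundary to the aerogel blanket/expanded polystyrene interface, ΣR_partial = 0.4747 K/W.
T_interface = T_in − Q·ΣR_partial = 96 K − (-224.2)(0.4747) = 202.4 K

T = 202.4 K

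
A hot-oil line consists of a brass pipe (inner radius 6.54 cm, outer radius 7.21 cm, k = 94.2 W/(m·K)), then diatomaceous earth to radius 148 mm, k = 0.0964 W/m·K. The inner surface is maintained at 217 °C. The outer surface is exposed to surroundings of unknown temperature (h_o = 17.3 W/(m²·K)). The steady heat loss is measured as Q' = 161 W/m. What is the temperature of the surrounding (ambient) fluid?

T_out = 15.8 °C

Sum the resistances:
  R'_brass = ln(0.0721/0.0654)/(2πk) = 0.09753/(2π·94.2) = 1.648×10^-4 m·K/W
  R'_diatomaceous earth = ln(0.148/0.0721)/(2πk) = 0.7192/(2π·0.0964) = 1.187 m·K/W
  R'_conv,out = 1/(2πr h) = 1/(2π·0.148·17.3) = 0.06216 m·K/W
ΣR = 1.250 m·K/W
ΔT = Q'·ΣR = 161 × 1.250 = 201.2 K
Heat flows outward, so T_out = T_in − ΔT = 217 − 201.2 = 15.8 °C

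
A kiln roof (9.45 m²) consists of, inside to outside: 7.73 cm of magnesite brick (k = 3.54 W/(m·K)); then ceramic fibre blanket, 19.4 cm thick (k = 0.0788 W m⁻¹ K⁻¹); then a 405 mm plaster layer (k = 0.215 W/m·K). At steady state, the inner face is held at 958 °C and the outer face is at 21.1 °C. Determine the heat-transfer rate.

Q = 2.03 kW

Treat each layer as a resistance in series:
  R_magnesite brick = L/(kA) = 0.0773/(3.54·9.45) = 0.002311 K/W
  R_ceramic fibre blanket = L/(kA) = 0.194/(0.0788·9.45) = 0.2605 K/W
  R_plaster = L/(kA) = 0.405/(0.215·9.45) = 0.1993 K/W
ΣR = 0.002311 + 0.2605 + 0.1993 = 0.4621 K/W
Q = ΔT/ΣR = (958 °C − 21.1 °C)/0.4621 = 2030 W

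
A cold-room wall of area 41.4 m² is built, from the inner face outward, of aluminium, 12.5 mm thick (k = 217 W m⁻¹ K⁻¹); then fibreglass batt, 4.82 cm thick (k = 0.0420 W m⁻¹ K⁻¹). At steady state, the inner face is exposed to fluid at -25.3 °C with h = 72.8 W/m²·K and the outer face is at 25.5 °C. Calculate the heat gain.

Series thermal resistances, inner to outer:
  R_conv,in = 1/(hA) = 1/(72.8·41.4) = 3.318×10^-4 K/W
  R_aluminium = L/(kA) = 0.0125/(217·41.4) = 1.391×10^-6 K/W
  R_fibreglass batt = L/(kA) = 0.0482/(0.0420·41.4) = 0.02772 K/W
ΣR = 3.318×10^-4 + 1.391×10^-6 + 0.02772 = 0.02805 K/W
Q = ΔT/ΣR = (-25.3 °C − 25.5 °C)/0.02805 = -1810 W
(Negative Q ⇒ heat flows inward; heat gain = 1810 W.)

Q = 1810 W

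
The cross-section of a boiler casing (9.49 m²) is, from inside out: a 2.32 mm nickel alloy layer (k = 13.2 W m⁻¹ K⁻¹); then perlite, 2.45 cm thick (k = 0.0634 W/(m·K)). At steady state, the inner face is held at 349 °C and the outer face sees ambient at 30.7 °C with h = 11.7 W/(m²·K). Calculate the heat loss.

Series thermal resistances, inner to outer:
  R_nickel alloy = L/(kA) = 0.00232/(13.2·9.49) = 1.852×10^-5 K/W
  R_perlite = L/(kA) = 0.0245/(0.0634·9.49) = 0.04072 K/W
  R_conv,out = 1/(hA) = 1/(11.7·9.49) = 0.009006 K/W
ΣR = 1.852×10^-5 + 0.04072 + 0.009006 = 0.04974 K/W
Q = ΔT/ΣR = (349 °C − 30.7 °C)/0.04974 = 6400 W

Q = 6.40 kW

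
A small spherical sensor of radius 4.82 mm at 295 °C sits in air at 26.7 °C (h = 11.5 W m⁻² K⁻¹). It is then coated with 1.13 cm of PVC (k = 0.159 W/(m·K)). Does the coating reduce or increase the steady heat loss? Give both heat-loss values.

increases: 0.901 → 2.70 W

Critical radius for a sphere: r_cr = 2k/h = 0.0277 m = 2.77 cm.
Outer radius after coating: r₂ = 0.00482 + 0.0113 = 0.01612 m.
Since r₁ < r_cr and r₂ ≤ r_cr, the coating moves toward the maximum at r_cr — heat loss rises.
Bare: R = 1/(4πr₁²h) = 297.9 K/W; Q = 268.3/297.9 = 0.901 W.
Coated: R = R_cond + R_conv = 99.42 K/W; Q = 268.3/99.42 = 2.70 W.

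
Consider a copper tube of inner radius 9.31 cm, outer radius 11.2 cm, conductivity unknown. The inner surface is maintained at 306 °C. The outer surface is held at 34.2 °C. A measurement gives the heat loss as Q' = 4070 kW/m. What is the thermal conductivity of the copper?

k = 440 W/m·K

ΣR = ΔT/Q' = |306 − 34.2|/4.07×10^6 = 6.678×10^-5 m·K/W
ln(r₂/r₁)/(2πk) = 6.678×10^-5 ⇒ k = 0.1848/(2π·6.678×10^-5) = 440 W/m·K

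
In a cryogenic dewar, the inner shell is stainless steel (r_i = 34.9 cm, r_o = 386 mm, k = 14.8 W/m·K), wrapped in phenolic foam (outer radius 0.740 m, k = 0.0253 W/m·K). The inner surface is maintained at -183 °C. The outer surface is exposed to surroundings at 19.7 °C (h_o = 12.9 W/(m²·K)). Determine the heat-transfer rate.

Series thermal resistances, inner to outer:
  R_stainless steel = (1/0.349 − 1/0.386)/(4πk) = 0.2747/(4π·14.8) = 0.001477 K/W
  R_phenolic foam = (1/0.386 − 1/0.740)/(4πk) = 1.239/(4π·0.0253) = 3.898 K/W
  R_conv,out = 1/(4πr²h) = 1/(4π·0.740²·12.9) = 0.01127 K/W
ΣR = 0.001477 + 3.898 + 0.01127 = 3.911 K/W
Q = ΔT/ΣR = (-183 °C − 19.7 °C)/3.911 = -51.8 W
(Negative Q ⇒ heat flows inward; heat gain = 51.8 W.)

Q = 51.8 W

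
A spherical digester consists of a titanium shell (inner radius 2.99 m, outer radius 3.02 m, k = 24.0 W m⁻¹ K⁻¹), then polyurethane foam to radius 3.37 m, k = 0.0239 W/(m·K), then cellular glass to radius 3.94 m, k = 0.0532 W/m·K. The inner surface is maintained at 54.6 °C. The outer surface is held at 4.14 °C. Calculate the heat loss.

Series thermal resistances, inner to outer:
  R_titanium = (1/2.99 − 1/3.02)/(4πk) = 0.003322/(4π·24.0) = 1.102×10^-5 K/W
  R_polyurethane foam = (1/3.02 − 1/3.37)/(4πk) = 0.03439/(4π·0.0239) = 0.1145 K/W
  R_cellular glass = (1/3.37 − 1/3.94)/(4πk) = 0.04293/(4π·0.0532) = 0.06421 K/W
ΣR = 1.102×10^-5 + 0.1145 + 0.06421 = 0.1787 K/W
Q = ΔT/ΣR = (54.6 °C − 4.14 °C)/0.1787 = 282 W

Q = 282 W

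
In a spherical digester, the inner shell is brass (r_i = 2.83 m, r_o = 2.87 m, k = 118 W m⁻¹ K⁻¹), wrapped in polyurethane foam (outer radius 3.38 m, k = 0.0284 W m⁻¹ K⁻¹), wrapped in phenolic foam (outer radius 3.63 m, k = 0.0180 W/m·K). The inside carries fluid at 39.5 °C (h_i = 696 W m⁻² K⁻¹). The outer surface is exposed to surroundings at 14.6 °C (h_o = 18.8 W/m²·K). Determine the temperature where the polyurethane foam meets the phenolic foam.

Treat each layer as a resistance in series:
  R_conv,in = 1/(4πr²h) = 1/(4π·2.83²·696) = 1.428×10^-5 K/W
  R_brass = (1/2.83 − 1/2.87)/(4πk) = 0.004925/(4π·118) = 3.321×10^-6 K/W
  R_polyurethane foam = (1/2.87 − 1/3.38)/(4πk) = 0.05257/(4π·0.0284) = 0.1473 K/W
  R_phenolic foam = (1/3.38 − 1/3.63)/(4πk) = 0.02038/(4π·0.0180) = 0.09008 K/W
  R_conv,out = 1/(4πr²h) = 1/(4π·3.63²·18.8) = 3.212×10^-4 K/W
ΣR = 1.428×10^-5 + 3.321×10^-6 + 0.1473 + 0.09008 + 3.212×10^-4 = 0.2377 K/W
Q = ΔT/ΣR = (39.5 °C − 14.6 °C)/0.2377 = 104.8 W
From the inner boundary to the polyurethane foam/phenolic foam interface, ΣR_partial = 0.1473 K/W.
T_interface = T_in − Q·ΣR_partial = 39.5 °C − (104.8)(0.1473) = 24.1 °C

T = 24.1 °C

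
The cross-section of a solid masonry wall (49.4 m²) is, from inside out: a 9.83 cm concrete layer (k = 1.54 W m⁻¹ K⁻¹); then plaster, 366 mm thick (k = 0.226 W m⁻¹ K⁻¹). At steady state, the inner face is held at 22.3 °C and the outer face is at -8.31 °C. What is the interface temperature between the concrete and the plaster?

Resistance network (inner→outer):
  R_concrete = L/(kA) = 0.0983/(1.54·49.4) = 0.001292 K/W
  R_plaster = L/(kA) = 0.366/(0.226·49.4) = 0.03278 K/W
ΣR = 0.001292 + 0.03278 = 0.03407 K/W
Q = ΔT/ΣR = (22.3 °C − -8.31 °C)/0.03407 = 898.4 W
From the inner boundary to the concrete/plaster interface, ΣR_partial = 0.001292 K/W.
T_interface = T_in − Q·ΣR_partial = 22.3 °C − (898.4)(0.001292) = 21.1 °C

T = 21.1 °C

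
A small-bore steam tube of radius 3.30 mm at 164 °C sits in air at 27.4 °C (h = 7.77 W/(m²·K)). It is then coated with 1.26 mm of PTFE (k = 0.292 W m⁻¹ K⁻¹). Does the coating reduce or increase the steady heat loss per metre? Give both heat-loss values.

Critical radius for a cylinder: r_cr = k/h = 0.0376 m = 3.76 cm.
Outer radius after coating: r₂ = 0.00330 + 0.00126 = 0.00456 m.
Since r₁ < r_cr and r₂ ≤ r_cr, the coating moves toward the maximum at r_cr — heat loss rises.
Bare: R = 1/(2πr₁h) = 6.207 m·K/W; Q = 136.6/6.207 = 22.0 W/m.
Coated: R = R_cond + R_conv = 4.668 m·K/W; Q = 136.6/4.668 = 29.3 W/m.

increases: 22.0 → 29.3 W/m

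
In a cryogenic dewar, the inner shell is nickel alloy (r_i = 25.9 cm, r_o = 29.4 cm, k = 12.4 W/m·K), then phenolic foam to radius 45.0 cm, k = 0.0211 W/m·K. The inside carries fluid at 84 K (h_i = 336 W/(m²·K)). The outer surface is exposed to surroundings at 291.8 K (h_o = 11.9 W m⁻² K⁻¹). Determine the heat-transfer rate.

Resistance network (inner→outer):
  R_conv,in = 1/(4πr²h) = 1/(4π·0.259²·336) = 0.003531 K/W
  R_nickel alloy = (1/0.259 − 1/0.294)/(4πk) = 0.4596/(4π·12.4) = 0.002950 K/W
  R_phenolic foam = (1/0.294 − 1/0.450)/(4πk) = 1.179/(4π·0.0211) = 4.447 K/W
  R_conv,out = 1/(4πr²h) = 1/(4π·0.450²·11.9) = 0.03302 K/W
ΣR = 0.003531 + 0.002950 + 4.447 + 0.03302 = 4.487 K/W
Q = ΔT/ΣR = (84 K − 291.8 K)/4.487 = -46.3 W
(Negative Q ⇒ heat flows inward; heat gain = 46.3 W.)

Q = 46.3 W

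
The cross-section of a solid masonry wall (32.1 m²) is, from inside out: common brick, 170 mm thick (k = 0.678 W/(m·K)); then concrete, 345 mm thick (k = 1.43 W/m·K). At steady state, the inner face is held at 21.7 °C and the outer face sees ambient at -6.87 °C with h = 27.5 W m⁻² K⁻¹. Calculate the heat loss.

Q = 1740 W

Treat each layer as a resistance in series:
  R_common brick = L/(kA) = 0.170/(0.678·32.1) = 0.007811 K/W
  R_concrete = L/(kA) = 0.345/(1.43·32.1) = 0.007516 K/W
  R_conv,out = 1/(hA) = 1/(27.5·32.1) = 0.001133 K/W
ΣR = 0.007811 + 0.007516 + 0.001133 = 0.01646 K/W
Q = ΔT/ΣR = (21.7 °C − -6.87 °C)/0.01646 = 1740 W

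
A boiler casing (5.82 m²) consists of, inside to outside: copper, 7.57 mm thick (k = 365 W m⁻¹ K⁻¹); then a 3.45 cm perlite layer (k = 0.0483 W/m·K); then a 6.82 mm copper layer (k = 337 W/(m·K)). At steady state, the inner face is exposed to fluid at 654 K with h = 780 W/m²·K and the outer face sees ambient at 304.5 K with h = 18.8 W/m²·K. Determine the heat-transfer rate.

Q = 2.65 kW

Series thermal resistances, inner to outer:
  R_conv,in = 1/(hA) = 1/(780·5.82) = 2.203×10^-4 K/W
  R_copper = L/(kA) = 0.00757/(365·5.82) = 3.564×10^-6 K/W
  R_perlite = L/(kA) = 0.0345/(0.0483·5.82) = 0.1227 K/W
  R_copper = L/(kA) = 0.00682/(337·5.82) = 3.477×10^-6 K/W
  R_conv,out = 1/(hA) = 1/(18.8·5.82) = 0.009139 K/W
ΣR = 2.203×10^-4 + 3.564×10^-6 + 0.1227 + 3.477×10^-6 + 0.009139 = 0.1321 K/W
Q = ΔT/ΣR = (654 K − 304.5 K)/0.1321 = 2650 W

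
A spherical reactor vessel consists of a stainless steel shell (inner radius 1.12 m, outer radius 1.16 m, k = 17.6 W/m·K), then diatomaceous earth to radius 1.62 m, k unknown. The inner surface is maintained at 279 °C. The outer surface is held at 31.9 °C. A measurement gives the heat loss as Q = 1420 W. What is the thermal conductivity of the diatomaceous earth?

ΣR = ΔT/Q = |279 − 31.9|/1420 = 0.1740 K/W
Known resistances:
  R_stainless steel = (1/1.12 − 1/1.16)/(4πk) = 0.03079/(4π·17.6) = 1.392×10^-4 K/W
R_diatomaceous earth = ΣR − ΣR_known = 0.1740 − 1.392×10^-4 = 0.1739 K/W
(1/r₁−1/r₂)/(4πk) = 0.1739 ⇒ k = 0.2448/(4π·0.1739) = 0.112 W/m·K

k = 0.112 W/m·K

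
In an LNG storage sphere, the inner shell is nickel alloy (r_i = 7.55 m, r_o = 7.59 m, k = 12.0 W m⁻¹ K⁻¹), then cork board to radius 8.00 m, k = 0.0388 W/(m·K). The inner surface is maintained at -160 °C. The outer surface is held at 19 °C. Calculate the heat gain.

Q = 12.9 kW

Resistance network (inner→outer):
  R_nickel alloy = (1/7.55 − 1/7.59)/(4πk) = 6.980×10^-4/(4π·12.0) = 4.629×10^-6 K/W
  R_cork board = (1/7.59 − 1/8.00)/(4πk) = 0.006752/(4π·0.0388) = 0.01385 K/W
ΣR = 4.629×10^-6 + 0.01385 = 0.01385 K/W
Q = ΔT/ΣR = (-160 °C − 19 °C)/0.01385 = -12900 W
(Negative Q ⇒ heat flows inward; heat gain = 12900 W.)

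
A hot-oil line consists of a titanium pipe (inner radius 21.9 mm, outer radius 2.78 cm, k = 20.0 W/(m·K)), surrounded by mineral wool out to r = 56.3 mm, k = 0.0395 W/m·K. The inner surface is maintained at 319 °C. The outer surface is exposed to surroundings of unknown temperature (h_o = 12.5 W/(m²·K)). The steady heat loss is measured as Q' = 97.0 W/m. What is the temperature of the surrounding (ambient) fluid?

Sum the resistances:
  R'_titanium = ln(0.0278/0.0219)/(2πk) = 0.2385/(2π·20.0) = 0.001898 m·K/W
  R'_mineral wool = ln(0.0563/0.0278)/(2πk) = 0.7057/(2π·0.0395) = 2.843 m·K/W
  R'_conv,out = 1/(2πr h) = 1/(2π·0.0563·12.5) = 0.2262 m·K/W
ΣR = 3.071 m·K/W
ΔT = Q'·ΣR = 97.0 × 3.071 = 297.9 K
Heat flows outward, so T_out = T_in − ΔT = 319 − 297.9 = 21.1 °C

T_out = 21.1 °C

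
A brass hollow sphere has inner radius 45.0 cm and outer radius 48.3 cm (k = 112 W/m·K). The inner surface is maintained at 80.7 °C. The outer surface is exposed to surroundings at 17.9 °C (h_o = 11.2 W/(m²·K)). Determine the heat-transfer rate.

Q = 2.05 kW

Series thermal resistances, inner to outer:
  R_brass = (1/0.450 − 1/0.483)/(4πk) = 0.1518/(4π·112) = 1.079×10^-4 K/W
  R_conv,out = 1/(4πr²h) = 1/(4π·0.483²·11.2) = 0.03046 K/W
ΣR = 1.079×10^-4 + 0.03046 = 0.03057 K/W
Q = ΔT/ΣR = (80.7 °C − 17.9 °C)/0.03057 = 2050 W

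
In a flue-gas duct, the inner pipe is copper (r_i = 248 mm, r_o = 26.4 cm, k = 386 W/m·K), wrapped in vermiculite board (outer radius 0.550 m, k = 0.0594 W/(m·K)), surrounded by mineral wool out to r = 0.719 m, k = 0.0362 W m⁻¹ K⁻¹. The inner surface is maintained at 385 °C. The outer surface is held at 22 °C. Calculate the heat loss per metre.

Q' = 115 W/m

Resistance network (inner→outer):
  R'_copper = ln(0.264/0.248)/(2πk) = 0.06252/(2π·386) = 2.578×10^-5 m·K/W
  R'_vermiculite board = ln(0.550/0.264)/(2πk) = 0.7340/(2π·0.0594) = 1.967 m·K/W
  R'_mineral wool = ln(0.719/0.550)/(2πk) = 0.2679/(2π·0.0362) = 1.178 m·K/W
ΣR = 2.578×10^-5 + 1.967 + 1.178 = 3.145 m·K/W
Q' = ΔT/ΣR = (385 °C − 22 °C)/3.145 = 115 W/m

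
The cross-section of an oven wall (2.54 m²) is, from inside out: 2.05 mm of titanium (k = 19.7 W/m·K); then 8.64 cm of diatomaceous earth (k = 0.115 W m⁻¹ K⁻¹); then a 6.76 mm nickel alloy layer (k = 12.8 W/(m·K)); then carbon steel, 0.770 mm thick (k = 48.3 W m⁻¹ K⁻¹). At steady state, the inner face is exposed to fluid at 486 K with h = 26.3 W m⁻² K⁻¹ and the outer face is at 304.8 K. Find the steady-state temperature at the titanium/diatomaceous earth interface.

Resistance network (inner→outer):
  R_conv,in = 1/(hA) = 1/(26.3·2.54) = 0.01497 K/W
  R_titanium = L/(kA) = 0.00205/(19.7·2.54) = 4.097×10^-5 K/W
  R_diatomaceous earth = L/(kA) = 0.0864/(0.115·2.54) = 0.2958 K/W
  R_nickel alloy = L/(kA) = 0.00676/(12.8·2.54) = 2.079×10^-4 K/W
  R_carbon steel = L/(kA) = 7.70×10^-4/(48.3·2.54) = 6.276×10^-6 K/W
ΣR = 0.01497 + 4.097×10^-5 + 0.2958 + 2.079×10^-4 + 6.276×10^-6 = 0.3110 K/W
Q = ΔT/ΣR = (486 K − 304.8 K)/0.3110 = 582.6 W
From the inner boundary to the titanium/diatomaceous earth interface, ΣR_partial = 0.01501 K/W.
T_interface = T_in − Q·ΣR_partial = 486 K − (582.6)(0.01501) = 477 K

T = 477 K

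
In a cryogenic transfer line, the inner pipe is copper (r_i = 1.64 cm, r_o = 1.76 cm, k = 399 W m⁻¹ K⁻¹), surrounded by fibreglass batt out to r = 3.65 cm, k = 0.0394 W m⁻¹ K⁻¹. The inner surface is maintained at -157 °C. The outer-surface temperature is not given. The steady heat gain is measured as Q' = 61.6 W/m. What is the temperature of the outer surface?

Series resistances:
  R'_copper = ln(0.0176/0.0164)/(2πk) = 0.07062/(2π·399) = 2.817×10^-5 m·K/W
  R'_fibreglass batt = ln(0.0365/0.0176)/(2πk) = 0.7294/(2π·0.0394) = 2.946 m·K/W
ΣR = 2.946 m·K/W
ΔT = Q'·ΣR = 61.6 × 2.946 = 181.5 K
Heat flows inward, so T_out = T_in + ΔT = -157 + 181.5 = 24.5 °C

T_out = 24.5 °C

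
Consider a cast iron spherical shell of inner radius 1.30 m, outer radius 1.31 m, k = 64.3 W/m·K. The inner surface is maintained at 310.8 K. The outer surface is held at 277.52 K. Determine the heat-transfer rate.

Q = 4πk·ΔT/(1/r₁ − 1/r₂) = 4π × 64.3 × 33.28 / (1/1.30 − 1/1.31) = 4.58×10^6 W

Q = 4580 kW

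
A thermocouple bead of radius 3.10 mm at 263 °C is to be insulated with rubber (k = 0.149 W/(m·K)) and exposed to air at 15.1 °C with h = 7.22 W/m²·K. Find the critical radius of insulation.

For a sphere, r_cr = 2k_ins/h = 2·0.149/7.22 = 0.0413 m = 4.13 cm

r_cr = 4.13 cm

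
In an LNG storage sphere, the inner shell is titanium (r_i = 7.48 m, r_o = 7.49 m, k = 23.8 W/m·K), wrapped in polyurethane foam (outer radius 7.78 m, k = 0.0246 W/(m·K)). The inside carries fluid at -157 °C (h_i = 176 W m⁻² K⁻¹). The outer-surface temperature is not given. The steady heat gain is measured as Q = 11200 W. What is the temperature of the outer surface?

T_out = 23.4 °C

Series resistances:
  R_conv,in = 1/(4πr²h) = 1/(4π·7.48²·176) = 8.081×10^-6 K/W
  R_titanium = (1/7.48 − 1/7.49)/(4πk) = 1.785×10^-4/(4π·23.8) = 5.968×10^-7 K/W
  R_polyurethane foam = (1/7.49 − 1/7.78)/(4πk) = 0.004977/(4π·0.0246) = 0.01610 K/W
ΣR = 0.01611 K/W
ΔT = Q·ΣR = 11200 × 0.01611 = 180.4 K
Heat flows inward, so T_out = T_in + ΔT = -157 + 180.4 = 23.4 °C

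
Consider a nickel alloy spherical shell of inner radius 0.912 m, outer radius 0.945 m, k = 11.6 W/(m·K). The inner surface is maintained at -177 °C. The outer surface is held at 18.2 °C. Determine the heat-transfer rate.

Q = 7.43×10^5 W

Q = 4πk·ΔT/(1/r₁ − 1/r₂) = 4π × 11.6 × 195.2 / (1/0.912 − 1/0.945) = 7.43×10^5 W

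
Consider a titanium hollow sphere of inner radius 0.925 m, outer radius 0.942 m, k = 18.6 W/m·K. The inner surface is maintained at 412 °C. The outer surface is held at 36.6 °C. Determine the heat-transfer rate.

Q = 4.50×10^6 W

Q = 4πk·ΔT/(1/r₁ − 1/r₂) = 4π × 18.6 × 375.4 / (1/0.925 − 1/0.942) = 4.50×10^6 W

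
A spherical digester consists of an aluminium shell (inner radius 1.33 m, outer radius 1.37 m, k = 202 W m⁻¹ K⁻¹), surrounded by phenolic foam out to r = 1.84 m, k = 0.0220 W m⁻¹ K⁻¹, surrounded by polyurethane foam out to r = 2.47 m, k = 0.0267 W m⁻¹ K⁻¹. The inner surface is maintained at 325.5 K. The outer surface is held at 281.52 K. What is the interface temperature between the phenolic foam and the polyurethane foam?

T = 298.2 K

Resistance network (inner→outer):
  R_aluminium = (1/1.33 − 1/1.37)/(4πk) = 0.02195/(4π·202) = 8.648×10^-6 K/W
  R_phenolic foam = (1/1.37 − 1/1.84)/(4πk) = 0.1864/(4π·0.0220) = 0.6744 K/W
  R_polyurethane foam = (1/1.84 − 1/2.47)/(4πk) = 0.1386/(4π·0.0267) = 0.4131 K/W
ΣR = 8.648×10^-6 + 0.6744 + 0.4131 = 1.088 K/W
Q = ΔT/ΣR = (325.5 K − 281.52 K)/1.088 = 40.42 W
From the inner boundary to the phenolic foam/polyurethane foam interface, ΣR_partial = 0.6744 K/W.
T_interface = T_in − Q·ΣR_partial = 325.5 K − (40.42)(0.6744) = 298.2 K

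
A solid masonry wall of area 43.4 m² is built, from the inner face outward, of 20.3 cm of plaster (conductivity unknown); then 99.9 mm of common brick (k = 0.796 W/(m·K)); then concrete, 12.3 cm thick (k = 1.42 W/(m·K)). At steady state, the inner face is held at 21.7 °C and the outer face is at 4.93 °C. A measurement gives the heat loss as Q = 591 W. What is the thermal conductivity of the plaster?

k = 0.199 W/m·K

ΣR = ΔT/Q = |21.7 − 4.93|/591 = 0.02838 K/W
Known resistances:
  R_common brick = L/(kA) = 0.0999/(0.796·43.4) = 0.002892 K/W
  R_concrete = L/(kA) = 0.123/(1.42·43.4) = 0.001996 K/W
R_plaster = ΣR − ΣR_known = 0.02838 − 0.004888 = 0.02349 K/W
L/(kA) = 0.02349 ⇒ k = 0.203/(0.02349·43.4) = 0.199 W/m·K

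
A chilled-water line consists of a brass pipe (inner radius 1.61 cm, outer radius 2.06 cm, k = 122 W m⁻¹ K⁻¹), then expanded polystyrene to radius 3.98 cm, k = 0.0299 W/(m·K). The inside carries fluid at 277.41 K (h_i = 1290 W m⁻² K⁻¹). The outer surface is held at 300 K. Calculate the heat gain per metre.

Resistance network (inner→outer):
  R'_conv,in = 1/(2πr h) = 1/(2π·0.0161·1290) = 0.007663 m·K/W
  R'_brass = ln(0.0206/0.0161)/(2πk) = 0.2465/(2π·122) = 3.215×10^-4 m·K/W
  R'_expanded polystyrene = ln(0.0398/0.0206)/(2πk) = 0.6586/(2π·0.0299) = 3.506 m·K/W
ΣR = 0.007663 + 3.215×10^-4 + 3.506 = 3.514 m·K/W
Q' = ΔT/ΣR = (277.41 K − 300 K)/3.514 = -6.43 W/m
(Negative Q' ⇒ heat flows inward; heat gain = 6.43 W/m.)

Q' = 6.43 W/m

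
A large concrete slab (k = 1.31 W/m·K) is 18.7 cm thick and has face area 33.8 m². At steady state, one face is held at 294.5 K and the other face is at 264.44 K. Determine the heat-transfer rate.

Q = kA·ΔT/L = 1.31 × 33.8 × |294.5 K − 264.44 K| / 0.187 = 7120 W

Q = 7120 W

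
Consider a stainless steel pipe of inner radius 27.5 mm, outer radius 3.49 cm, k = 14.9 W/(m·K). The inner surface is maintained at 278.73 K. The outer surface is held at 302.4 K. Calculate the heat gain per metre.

Q' = 9300 W/m

Q' = 2πk·ΔT/ln(r₂/r₁) = 2π × 14.9 × 23.67 / ln(0.0349/0.0275) = 9300 W/m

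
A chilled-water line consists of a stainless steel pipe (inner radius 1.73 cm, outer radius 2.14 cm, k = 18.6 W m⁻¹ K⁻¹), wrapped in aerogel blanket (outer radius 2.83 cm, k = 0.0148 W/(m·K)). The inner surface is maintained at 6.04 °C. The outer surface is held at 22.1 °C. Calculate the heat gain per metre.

Treat each layer as a resistance in series:
  R'_stainless steel = ln(0.0214/0.0173)/(2πk) = 0.2127/(2π·18.6) = 0.001820 m·K/W
  R'_aerogel blanket = ln(0.0283/0.0214)/(2πk) = 0.2795/(2π·0.0148) = 3.005 m·K/W
ΣR = 0.001820 + 3.005 = 3.007 m·K/W
Q' = ΔT/ΣR = (6.04 °C − 22.1 °C)/3.007 = -5.34 W/m
(Negative Q' ⇒ heat flows inward; heat gain = 5.34 W/m.)

Q' = 5.34 W/m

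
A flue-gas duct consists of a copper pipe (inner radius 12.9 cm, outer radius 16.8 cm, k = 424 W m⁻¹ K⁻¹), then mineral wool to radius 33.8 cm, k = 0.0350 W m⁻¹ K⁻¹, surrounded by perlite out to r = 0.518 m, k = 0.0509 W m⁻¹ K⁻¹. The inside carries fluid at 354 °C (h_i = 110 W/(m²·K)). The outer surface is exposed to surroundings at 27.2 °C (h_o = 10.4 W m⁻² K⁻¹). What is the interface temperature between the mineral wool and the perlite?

Resistance network (inner→outer):
  R'_conv,in = 1/(2πr h) = 1/(2π·0.129·110) = 0.01122 m·K/W
  R'_copper = ln(0.168/0.129)/(2πk) = 0.2642/(2π·424) = 9.915×10^-5 m·K/W
  R'_mineral wool = ln(0.338/0.168)/(2πk) = 0.6991/(2π·0.0350) = 3.179 m·K/W
  R'_perlite = ln(0.518/0.338)/(2πk) = 0.4269/(2π·0.0509) = 1.335 m·K/W
  R'_conv,out = 1/(2πr h) = 1/(2π·0.518·10.4) = 0.02954 m·K/W
ΣR = 0.01122 + 9.915×10^-5 + 3.179 + 1.335 + 0.02954 = 4.555 m·K/W
Q' = ΔT/ΣR = (354 °C − 27.2 °C)/4.555 = 71.75 W/m
From the inner boundary to the mineral wool/perlite interface, ΣR_partial = 3.190 m·K/W.
T_interface = T_in − Q'·ΣR_partial = 354 °C − (71.75)(3.190) = 125 °C

T = 125 °C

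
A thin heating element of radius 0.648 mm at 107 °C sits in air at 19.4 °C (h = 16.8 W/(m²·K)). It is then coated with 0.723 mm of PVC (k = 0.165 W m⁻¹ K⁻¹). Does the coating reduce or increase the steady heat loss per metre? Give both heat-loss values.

increases: 5.99 → 11.5 W/m

Critical radius for a cylinder: r_cr = k/h = 0.00982 m = 0.982 cm.
Outer radius after coating: r₂ = 6.48×10^-4 + 7.23×10^-4 = 0.001371 m.
Since r₁ < r_cr and r₂ ≤ r_cr, the coating moves toward the maximum at r_cr — heat loss rises.
Bare: R = 1/(2πr₁h) = 14.62 m·K/W; Q = 87.6/14.62 = 5.99 W/m.
Coated: R = R_cond + R_conv = 7.633 m·K/W; Q = 87.6/7.633 = 11.5 W/m.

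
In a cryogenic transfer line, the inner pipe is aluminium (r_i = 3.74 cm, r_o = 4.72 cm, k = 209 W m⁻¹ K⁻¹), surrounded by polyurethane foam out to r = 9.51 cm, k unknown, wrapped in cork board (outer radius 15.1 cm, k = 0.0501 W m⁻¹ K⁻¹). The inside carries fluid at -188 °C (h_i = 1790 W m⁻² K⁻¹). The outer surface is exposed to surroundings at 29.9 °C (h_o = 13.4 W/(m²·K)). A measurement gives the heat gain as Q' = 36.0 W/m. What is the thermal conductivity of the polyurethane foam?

k = 0.0248 W/m·K

ΣR = ΔT/Q' = |-188 − 29.9|/36.0 = 6.053 m·K/W
Known resistances:
  R'_conv,in = 1/(2πr h) = 1/(2π·0.0374·1790) = 0.002377 m·K/W
  R'_aluminium = ln(0.0472/0.0374)/(2πk) = 0.2327/(2π·209) = 1.772×10^-4 m·K/W
  R'_cork board = ln(0.151/0.0951)/(2πk) = 0.4624/(2π·0.0501) = 1.469 m·K/W
  R'_conv,out = 1/(2πr h) = 1/(2π·0.151·13.4) = 0.07866 m·K/W
R_polyurethane foam = ΣR − ΣR_known = 6.053 − 1.550 = 4.503 m·K/W
ln(r₂/r₁)/(2πk) = 4.503 ⇒ k = 0.7005/(2π·4.503) = 0.0248 W/m·K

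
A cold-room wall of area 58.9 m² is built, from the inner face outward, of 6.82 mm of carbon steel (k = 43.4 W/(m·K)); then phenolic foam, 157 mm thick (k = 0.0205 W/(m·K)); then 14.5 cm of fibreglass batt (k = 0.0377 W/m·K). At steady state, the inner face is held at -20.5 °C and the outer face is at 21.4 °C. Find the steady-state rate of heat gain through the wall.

Series thermal resistances, inner to outer:
  R_carbon steel = L/(kA) = 0.00682/(43.4·58.9) = 2.668×10^-6 K/W
  R_phenolic foam = L/(kA) = 0.157/(0.0205·58.9) = 0.1300 K/W
  R_fibreglass batt = L/(kA) = 0.145/(0.0377·58.9) = 0.06530 K/W
ΣR = 2.668×10^-6 + 0.1300 + 0.06530 = 0.1953 K/W
Q = ΔT/ΣR = (-20.5 °C − 21.4 °C)/0.1953 = -215 W
(Negative Q ⇒ heat flows inward; heat gain = 215 W.)

Q = 215 W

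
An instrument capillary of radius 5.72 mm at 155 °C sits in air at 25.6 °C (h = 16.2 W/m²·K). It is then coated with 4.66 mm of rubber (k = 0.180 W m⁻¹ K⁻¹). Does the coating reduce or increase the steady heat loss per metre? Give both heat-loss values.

Critical radius for a cylinder: r_cr = k/h = 0.0111 m = 1.11 cm.
Outer radius after coating: r₂ = 0.00572 + 0.00466 = 0.01038 m.
Since r₁ < r_cr and r₂ ≤ r_cr, the coating moves toward the maximum at r_cr — heat loss rises.
Bare: R = 1/(2πr₁h) = 1.718 m·K/W; Q = 129.4/1.718 = 75.3 W/m.
Coated: R = R_cond + R_conv = 1.473 m·K/W; Q = 129.4/1.473 = 87.8 W/m.

increases: 75.3 → 87.8 W/m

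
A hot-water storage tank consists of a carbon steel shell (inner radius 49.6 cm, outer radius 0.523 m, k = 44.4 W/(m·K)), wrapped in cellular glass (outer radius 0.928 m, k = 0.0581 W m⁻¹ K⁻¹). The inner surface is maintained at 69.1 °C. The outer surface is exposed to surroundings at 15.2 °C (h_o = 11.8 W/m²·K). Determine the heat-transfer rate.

Q = 46.8 W

Resistance network (inner→outer):
  R_carbon steel = (1/0.496 − 1/0.523)/(4πk) = 0.1041/(4π·44.4) = 1.865×10^-4 K/W
  R_cellular glass = (1/0.523 − 1/0.928)/(4πk) = 0.8345/(4π·0.0581) = 1.143 K/W
  R_conv,out = 1/(4πr²h) = 1/(4π·0.928²·11.8) = 0.007831 K/W
ΣR = 1.865×10^-4 + 1.143 + 0.007831 = 1.151 K/W
Q = ΔT/ΣR = (69.1 °C − 15.2 °C)/1.151 = 46.8 W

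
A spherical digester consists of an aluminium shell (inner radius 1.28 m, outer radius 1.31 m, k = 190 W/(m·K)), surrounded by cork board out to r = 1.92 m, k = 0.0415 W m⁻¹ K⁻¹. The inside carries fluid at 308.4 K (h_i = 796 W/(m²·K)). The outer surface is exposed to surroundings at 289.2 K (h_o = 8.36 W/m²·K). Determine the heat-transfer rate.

Q = 41.1 W

Series thermal resistances, inner to outer:
  R_conv,in = 1/(4πr²h) = 1/(4π·1.28²·796) = 6.102×10^-5 K/W
  R_aluminium = (1/1.28 − 1/1.31)/(4πk) = 0.01789/(4π·190) = 7.493×10^-6 K/W
  R_cork board = (1/1.31 − 1/1.92)/(4πk) = 0.2425/(4π·0.0415) = 0.4650 K/W
  R_conv,out = 1/(4πr²h) = 1/(4π·1.92²·8.36) = 0.002582 K/W
ΣR = 6.102×10^-5 + 7.493×10^-6 + 0.4650 + 0.002582 = 0.4677 K/W
Q = ΔT/ΣR = (308.4 K − 289.2 K)/0.4677 = 41.1 W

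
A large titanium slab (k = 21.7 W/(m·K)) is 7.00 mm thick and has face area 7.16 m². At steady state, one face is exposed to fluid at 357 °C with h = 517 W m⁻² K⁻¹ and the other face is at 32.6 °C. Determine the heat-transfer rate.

Q = 1030 kW

Treat each layer as a resistance in series:
  R_conv,in = 1/(hA) = 1/(517·7.16) = 2.701×10^-4 K/W
  R_titanium = L/(kA) = 0.00700/(21.7·7.16) = 4.505×10^-5 K/W
ΣR = 2.701×10^-4 + 4.505×10^-5 = 3.151×10^-4 K/W
Q = ΔT/ΣR = (357 °C − 32.6 °C)/3.151×10^-4 = 1.03×10^6 W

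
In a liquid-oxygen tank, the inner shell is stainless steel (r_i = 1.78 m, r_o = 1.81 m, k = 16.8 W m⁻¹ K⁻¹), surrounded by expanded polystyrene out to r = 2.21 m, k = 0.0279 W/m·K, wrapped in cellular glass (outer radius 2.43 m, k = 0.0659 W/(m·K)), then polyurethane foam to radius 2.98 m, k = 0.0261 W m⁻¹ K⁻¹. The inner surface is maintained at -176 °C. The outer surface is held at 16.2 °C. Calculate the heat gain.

Q = 339 W

Series thermal resistances, inner to outer:
  R_stainless steel = (1/1.78 − 1/1.81)/(4πk) = 0.009312/(4π·16.8) = 4.411×10^-5 K/W
  R_expanded polystyrene = (1/1.81 − 1/2.21)/(4πk) = 0.1000/(4π·0.0279) = 0.2852 K/W
  R_cellular glass = (1/2.21 − 1/2.43)/(4πk) = 0.04097/(4π·0.0659) = 0.04947 K/W
  R_polyurethane foam = (1/2.43 − 1/2.98)/(4πk) = 0.07595/(4π·0.0261) = 0.2316 K/W
ΣR = 4.411×10^-5 + 0.2852 + 0.04947 + 0.2316 = 0.5663 K/W
Q = ΔT/ΣR = (-176 °C − 16.2 °C)/0.5663 = -339 W
(Negative Q ⇒ heat flows inward; heat gain = 339 W.)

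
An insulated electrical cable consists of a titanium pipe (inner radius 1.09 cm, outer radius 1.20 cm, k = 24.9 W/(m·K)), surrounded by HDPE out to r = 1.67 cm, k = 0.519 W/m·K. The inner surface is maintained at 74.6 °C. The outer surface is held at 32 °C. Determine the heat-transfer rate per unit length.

Q' = 418 W/m

Treat each layer as a resistance in series:
  R'_titanium = ln(0.0120/0.0109)/(2πk) = 0.09614/(2π·24.9) = 6.145×10^-4 m·K/W
  R'_HDPE = ln(0.0167/0.0120)/(2πk) = 0.3305/(2π·0.519) = 0.1014 m·K/W
ΣR = 6.145×10^-4 + 0.1014 = 0.1020 m·K/W
Q' = ΔT/ΣR = (74.6 °C − 32 °C)/0.1020 = 418 W/m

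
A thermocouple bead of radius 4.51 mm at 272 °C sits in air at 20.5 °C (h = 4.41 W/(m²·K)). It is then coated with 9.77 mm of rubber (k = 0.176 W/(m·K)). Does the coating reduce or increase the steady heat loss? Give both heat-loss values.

Critical radius for a sphere: r_cr = 2k/h = 0.0798 m = 7.98 cm.
Outer radius after coating: r₂ = 0.00451 + 0.00977 = 0.01428 m.
Since r₁ < r_cr and r₂ ≤ r_cr, the coating moves toward the maximum at r_cr — heat loss rises.
Bare: R = 1/(4πr₁²h) = 887.2 K/W; Q = 251.5/887.2 = 0.283 W.
Coated: R = R_cond + R_conv = 157.1 K/W; Q = 251.5/157.1 = 1.60 W.

increases: 0.283 → 1.60 W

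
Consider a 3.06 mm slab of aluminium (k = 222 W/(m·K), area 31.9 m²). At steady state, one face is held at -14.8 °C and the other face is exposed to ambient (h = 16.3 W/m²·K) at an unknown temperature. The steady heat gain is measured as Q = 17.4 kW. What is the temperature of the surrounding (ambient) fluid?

Series resistances:
  R_aluminium = L/(kA) = 0.00306/(222·31.9) = 4.321×10^-7 K/W
  R_conv,out = 1/(hA) = 1/(16.3·31.9) = 0.001923 K/W
ΣR = 0.001924 K/W
ΔT = Q·ΣR = 17400 × 0.001924 = 33.48 K
Heat flows inward, so T_out = T_in + ΔT = -14.8 + 33.48 = 18.7 °C

T_out = 18.7 °C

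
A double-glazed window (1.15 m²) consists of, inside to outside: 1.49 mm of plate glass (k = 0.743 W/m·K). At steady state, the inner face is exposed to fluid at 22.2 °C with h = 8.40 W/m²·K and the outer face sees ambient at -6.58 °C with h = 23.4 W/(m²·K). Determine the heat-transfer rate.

Resistance network (inner→outer):
  R_conv,in = 1/(hA) = 1/(8.40·1.15) = 0.1035 K/W
  R_plate glass = L/(kA) = 0.00149/(0.743·1.15) = 0.001744 K/W
  R_conv,out = 1/(hA) = 1/(23.4·1.15) = 0.03716 K/W
ΣR = 0.1035 + 0.001744 + 0.03716 = 0.1424 K/W
Q = ΔT/ΣR = (22.2 °C − -6.58 °C)/0.1424 = 202 W

Q = 202 W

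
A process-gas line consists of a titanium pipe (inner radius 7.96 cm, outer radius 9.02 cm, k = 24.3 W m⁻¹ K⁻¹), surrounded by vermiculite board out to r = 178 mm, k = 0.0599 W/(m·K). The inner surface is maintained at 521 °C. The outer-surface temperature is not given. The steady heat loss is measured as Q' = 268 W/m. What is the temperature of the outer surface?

T_out = 36.7 °C

Series resistances:
  R'_titanium = ln(0.0902/0.0796)/(2πk) = 0.1250/(2π·24.3) = 8.188×10^-4 m·K/W
  R'_vermiculite board = ln(0.178/0.0902)/(2πk) = 0.6798/(2π·0.0599) = 1.806 m·K/W
ΣR = 1.807 m·K/W
ΔT = Q'·ΣR = 268 × 1.807 = 484.3 K
Heat flows outward, so T_out = T_in − ΔT = 521 − 484.3 = 36.7 °C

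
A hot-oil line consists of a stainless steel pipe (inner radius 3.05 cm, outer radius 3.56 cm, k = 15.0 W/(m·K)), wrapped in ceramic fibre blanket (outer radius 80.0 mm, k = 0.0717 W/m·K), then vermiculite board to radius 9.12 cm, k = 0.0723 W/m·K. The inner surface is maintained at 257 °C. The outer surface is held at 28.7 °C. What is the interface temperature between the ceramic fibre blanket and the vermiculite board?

Resistance network (inner→outer):
  R'_stainless steel = ln(0.0356/0.0305)/(2πk) = 0.1546/(2π·15.0) = 0.001641 m·K/W
  R'_ceramic fibre blanket = ln(0.0800/0.0356)/(2πk) = 0.8097/(2π·0.0717) = 1.797 m·K/W
  R'_vermiculite board = ln(0.0912/0.0800)/(2πk) = 0.1310/(2π·0.0723) = 0.2884 m·K/W
ΣR = 0.001641 + 1.797 + 0.2884 = 2.087 m·K/W
Q' = ΔT/ΣR = (257 °C − 28.7 °C)/2.087 = 109.4 W/m
From the inner boundary to the ceramic fibre blanket/vermiculite board interface, ΣR_partial = 1.799 m·K/W.
T_interface = T_in − Q'·ΣR_partial = 257 °C − (109.4)(1.799) = 60.2 °C

T = 60.2 °C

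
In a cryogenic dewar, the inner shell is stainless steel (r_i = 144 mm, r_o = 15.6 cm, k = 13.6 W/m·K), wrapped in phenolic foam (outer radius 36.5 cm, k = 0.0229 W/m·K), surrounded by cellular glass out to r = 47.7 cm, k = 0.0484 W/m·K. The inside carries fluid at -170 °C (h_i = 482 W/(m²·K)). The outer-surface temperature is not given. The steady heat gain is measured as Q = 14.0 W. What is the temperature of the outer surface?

Series resistances:
  R_conv,in = 1/(4πr²h) = 1/(4π·0.144²·482) = 0.007962 K/W
  R_stainless steel = (1/0.144 − 1/0.156)/(4πk) = 0.5342/(4π·13.6) = 0.003126 K/W
  R_phenolic foam = (1/0.156 − 1/0.365)/(4πk) = 3.671/(4π·0.0229) = 12.76 K/W
  R_cellular glass = (1/0.365 − 1/0.477)/(4πk) = 0.6433/(4π·0.0484) = 1.058 K/W
ΣR = 13.82 K/W
ΔT = Q·ΣR = 14.0 × 13.82 = 193.5 K
Heat flows inward, so T_out = T_in + ΔT = -170 + 193.5 = 23.5 °C

T_out = 23.5 °C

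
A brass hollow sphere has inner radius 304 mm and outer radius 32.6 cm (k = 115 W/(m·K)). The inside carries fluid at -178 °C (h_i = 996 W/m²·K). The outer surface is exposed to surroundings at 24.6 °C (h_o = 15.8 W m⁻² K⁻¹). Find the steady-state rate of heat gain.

Q = 4.19 kW

Series thermal resistances, inner to outer:
  R_conv,in = 1/(4πr²h) = 1/(4π·0.304²·996) = 8.645×10^-4 K/W
  R_brass = (1/0.304 − 1/0.326)/(4πk) = 0.2220/(4π·115) = 1.536×10^-4 K/W
  R_conv,out = 1/(4πr²h) = 1/(4π·0.326²·15.8) = 0.04739 K/W
ΣR = 8.645×10^-4 + 1.536×10^-4 + 0.04739 = 0.04841 K/W
Q = ΔT/ΣR = (-178 °C − 24.6 °C)/0.04841 = -4190 W
(Negative Q ⇒ heat flows inward; heat gain = 4190 W.)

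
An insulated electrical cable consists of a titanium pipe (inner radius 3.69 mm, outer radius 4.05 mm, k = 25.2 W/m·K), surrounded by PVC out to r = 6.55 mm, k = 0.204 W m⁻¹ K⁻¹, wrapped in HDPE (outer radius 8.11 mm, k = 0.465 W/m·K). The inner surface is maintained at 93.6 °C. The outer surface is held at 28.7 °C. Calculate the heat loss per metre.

Q' = 145 W/m

Resistance network (inner→outer):
  R'_titanium = ln(0.00405/0.00369)/(2πk) = 0.09309/(2π·25.2) = 5.879×10^-4 m·K/W
  R'_PVC = ln(0.00655/0.00405)/(2πk) = 0.4807/(2π·0.204) = 0.3751 m·K/W
  R'_HDPE = ln(0.00811/0.00655)/(2πk) = 0.2136/(2π·0.465) = 0.07312 m·K/W
ΣR = 5.879×10^-4 + 0.3751 + 0.07312 = 0.4488 m·K/W
Q' = ΔT/ΣR = (93.6 °C − 28.7 °C)/0.4488 = 145 W/m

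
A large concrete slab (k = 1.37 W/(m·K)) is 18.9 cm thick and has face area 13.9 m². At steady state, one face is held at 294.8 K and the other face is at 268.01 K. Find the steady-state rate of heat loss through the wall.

Q = 2.70 kW

Q = kA·ΔT/L = 1.37 × 13.9 × |294.8 K − 268.01 K| / 0.189 = 2700 W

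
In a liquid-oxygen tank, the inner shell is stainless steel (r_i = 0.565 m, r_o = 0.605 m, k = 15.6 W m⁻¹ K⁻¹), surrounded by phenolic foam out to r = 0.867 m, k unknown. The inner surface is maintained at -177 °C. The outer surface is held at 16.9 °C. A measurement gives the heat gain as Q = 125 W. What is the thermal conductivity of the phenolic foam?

k = 0.0256 W/m·K

ΣR = ΔT/Q = |-177 − 16.9|/125 = 1.551 K/W
Known resistances:
  R_stainless steel = (1/0.565 − 1/0.605)/(4πk) = 0.1170/(4π·15.6) = 5.969×10^-4 K/W
R_phenolic foam = ΣR − ΣR_known = 1.551 − 5.969×10^-4 = 1.550 K/W
(1/r₁−1/r₂)/(4πk) = 1.550 ⇒ k = 0.4995/(4π·1.550) = 0.0256 W/m·K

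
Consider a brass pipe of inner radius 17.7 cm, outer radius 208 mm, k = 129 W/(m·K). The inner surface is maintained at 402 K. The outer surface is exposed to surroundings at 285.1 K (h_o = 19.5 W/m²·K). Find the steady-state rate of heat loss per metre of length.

Q' = 2.96 kW/m

Treat each layer as a resistance in series:
  R'_brass = ln(0.208/0.177)/(2πk) = 0.1614/(2π·129) = 1.991×10^-4 m·K/W
  R'_conv,out = 1/(2πr h) = 1/(2π·0.208·19.5) = 0.03924 m·K/W
ΣR = 1.991×10^-4 + 0.03924 = 0.03944 m·K/W
Q' = ΔT/ΣR = (402 K − 285.1 K)/0.03944 = 2960 W/m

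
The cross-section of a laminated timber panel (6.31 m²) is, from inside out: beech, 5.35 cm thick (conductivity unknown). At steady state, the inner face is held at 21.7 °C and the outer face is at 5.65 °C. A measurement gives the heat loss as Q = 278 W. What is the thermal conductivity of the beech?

ΣR = ΔT/Q = |21.7 − 5.65|/278 = 0.05773 K/W
L/(kA) = 0.05773 ⇒ k = 0.0535/(0.05773·6.31) = 0.147 W/m·K

k = 0.147 W/m·K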